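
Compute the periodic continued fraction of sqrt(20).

[4; (2, 8)]

Write x_i = (sqrt(20) + m_i)/d_i with (m_0, d_0) = (0, 1). a_0 = floor(sqrt(20)) = 4, since 4^2 = 16 <= 20 < 25 = 5^2.
Iterate m_{i+1} = d_i*a_i - m_i, d_{i+1} = (20 - m_{i+1}^2)/d_i, a_{i+1} = floor((a_0 + m_{i+1})/d_{i+1}):
  m_1 = 1*4 - 0 = 4, d_1 = (20 - 4^2)/1 = 4/1 = 4, a_1 = floor((4 + 4)/4) = 2.
  m_2 = 4*2 - 4 = 4, d_2 = (20 - 4^2)/4 = 4/4 = 1, a_2 = floor((4 + 4)/1) = 8.
  m_3 = 1*8 - 4 = 4, d_3 = (20 - 4^2)/1 = 4/1 = 4: (m_3, d_3) = (m_1, d_1) = (4, 4), so from here the quotients repeat a_1, a_2; the period length is 2.
Hence the expansion of sqrt(20) is a_0 = 4 followed by the repeating block 2, 8 (period 2).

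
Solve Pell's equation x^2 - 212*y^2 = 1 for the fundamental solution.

First expand sqrt(212) as a continued fraction. With x_i = (sqrt(212) + m_i)/d_i and (m_0, d_0) = (0, 1): a_0 = floor(sqrt(212)) = 14, since 14^2 = 196 <= 212 < 225 = 15^2.
Iterate m_{i+1} = d_i*a_i - m_i, d_{i+1} = (212 - m_{i+1}^2)/d_i, a_{i+1} = floor((a_0 + m_{i+1})/d_{i+1}):
  m_1 = 1*14 - 0 = 14, d_1 = (212 - 14^2)/1 = 16/1 = 16, a_1 = floor((14 + 14)/16) = 1.
  m_2 = 16*1 - 14 = 2, d_2 = (212 - 2^2)/16 = 208/16 = 13, a_2 = floor((14 + 2)/13) = 1.
  m_3 = 13*1 - 2 = 11, d_3 = (212 - 11^2)/13 = 91/13 = 7, a_3 = floor((14 + 11)/7) = 3.
  m_4 = 7*3 - 11 = 10, d_4 = (212 - 10^2)/7 = 112/7 = 16, a_4 = floor((14 + 10)/16) = 1.
  m_5 = 16*1 - 10 = 6, d_5 = (212 - 6^2)/16 = 176/16 = 11, a_5 = floor((14 + 6)/11) = 1.
  m_6 = 11*1 - 6 = 5, d_6 = (212 - 5^2)/11 = 187/11 = 17, a_6 = floor((14 + 5)/17) = 1.
  m_7 = 17*1 - 5 = 12, d_7 = (212 - 12^2)/17 = 68/17 = 4, a_7 = floor((14 + 12)/4) = 6.
  m_8 = 4*6 - 12 = 12, d_8 = (212 - 12^2)/4 = 68/4 = 17, a_8 = floor((14 + 12)/17) = 1.
  m_9 = 17*1 - 12 = 5, d_9 = (212 - 5^2)/17 = 187/17 = 11, a_9 = floor((14 + 5)/11) = 1.
  m_10 = 11*1 - 5 = 6, d_10 = (212 - 6^2)/11 = 176/11 = 16, a_10 = floor((14 + 6)/16) = 1.
  m_11 = 16*1 - 6 = 10, d_11 = (212 - 10^2)/16 = 112/16 = 7, a_11 = floor((14 + 10)/7) = 3.
  m_12 = 7*3 - 10 = 11, d_12 = (212 - 11^2)/7 = 91/7 = 13, a_12 = floor((14 + 11)/13) = 1.
  m_13 = 13*1 - 11 = 2, d_13 = (212 - 2^2)/13 = 208/13 = 16, a_13 = floor((14 + 2)/16) = 1.
  m_14 = 16*1 - 2 = 14, d_14 = (212 - 14^2)/16 = 16/16 = 1, a_14 = floor((14 + 14)/1) = 28.
  m_15 = 1*28 - 14 = 14, d_15 = (212 - 14^2)/1 = 16/1 = 16: (m_15, d_15) = (m_1, d_1) = (14, 16), so from here the quotients repeat a_1, ..., a_14; the period length is 14.
So sqrt(212) = [14; (1, 1, 3, 1, 1, 1, 6, 1, 1, 1, 3, 1, 1, 28)] with period length k = 14.
k is even, so the fundamental solution of x^2 - 212y^2 = 1 is (p_{k-1}, q_{k-1}) = (p_13, q_13); compute convergents through index 13.
Convergents (p_i = a_i*p_{i-1} + p_{i-2}, q_i = a_i*q_{i-1} + q_{i-2} with p_{-2}=0, p_{-1}=1, q_{-2}=1, q_{-1}=0):
  i=0: a_0=14, p_0 = 14*1 + 0 = 14, q_0 = 14*0 + 1 = 1.
  i=1: a_1=1, p_1 = 1*14 + 1 = 15, q_1 = 1*1 + 0 = 1.
  i=2: a_2=1, p_2 = 1*15 + 14 = 29, q_2 = 1*1 + 1 = 2.
  i=3: a_3=3, p_3 = 3*29 + 15 = 102, q_3 = 3*2 + 1 = 7.
  i=4: a_4=1, p_4 = 1*102 + 29 = 131, q_4 = 1*7 + 2 = 9.
  i=5: a_5=1, p_5 = 1*131 + 102 = 233, q_5 = 1*9 + 7 = 16.
  i=6: a_6=1, p_6 = 1*233 + 131 = 364, q_6 = 1*16 + 9 = 25.
  i=7: a_7=6, p_7 = 6*364 + 233 = 2417, q_7 = 6*25 + 16 = 166.
  i=8: a_8=1, p_8 = 1*2417 + 364 = 2781, q_8 = 1*166 + 25 = 191.
  i=9: a_9=1, p_9 = 1*2781 + 2417 = 5198, q_9 = 1*191 + 166 = 357.
  i=10: a_10=1, p_10 = 1*5198 + 2781 = 7979, q_10 = 1*357 + 191 = 548.
  i=11: a_11=3, p_11 = 3*7979 + 5198 = 29135, q_11 = 3*548 + 357 = 2001.
  i=12: a_12=1, p_12 = 1*29135 + 7979 = 37114, q_12 = 1*2001 + 548 = 2549.
  i=13: a_13=1, p_13 = 1*37114 + 29135 = 66249, q_13 = 1*2549 + 2001 = 4550.
Check: 66249^2 - 212*4550^2 = 4388930001 - 4388930000 = 1, so (x, y) = (66249, 4550) solves the equation, and by the theorem it is the least positive solution.

(x, y) = (66249, 4550)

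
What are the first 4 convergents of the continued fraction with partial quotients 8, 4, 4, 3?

Using the convergent recurrence p_i = a_i*p_{i-1} + p_{i-2}, q_i = a_i*q_{i-1} + q_{i-2} with p_{-2}=0, p_{-1}=1, q_{-2}=1, q_{-1}=0:
  i=0: a_0=8, p_0 = 8*1 + 0 = 8, q_0 = 8*0 + 1 = 1.
  i=1: a_1=4, p_1 = 4*8 + 1 = 33, q_1 = 4*1 + 0 = 4.
  i=2: a_2=4, p_2 = 4*33 + 8 = 140, q_2 = 4*4 + 1 = 17.
  i=3: a_3=3, p_3 = 3*140 + 33 = 453, q_3 = 3*17 + 4 = 55.

8/1, 33/4, 140/17, 453/55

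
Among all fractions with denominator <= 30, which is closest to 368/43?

Expand x = 368/43 as a continued fraction with the Euclidean algorithm:
  368 = 8*43 + 24, so a_0 = 8.
  43 = 1*24 + 19, so a_1 = 1.
  24 = 1*19 + 5, so a_2 = 1.
  19 = 3*5 + 4, so a_3 = 3.
  5 = 1*4 + 1, so a_4 = 1.
  4 = 4*1 + 0, so a_5 = 4.
so x = [8; 1, 1, 3, 1, 4].
Convergents (p_i = a_i*p_{i-1} + p_{i-2}, q_i = a_i*q_{i-1} + q_{i-2} with p_{-2}=0, p_{-1}=1, q_{-2}=1, q_{-1}=0), until the denominator exceeds 30:
  i=0: a_0=8, p_0 = 8*1 + 0 = 8, q_0 = 8*0 + 1 = 1.
  i=1: a_1=1, p_1 = 1*8 + 1 = 9, q_1 = 1*1 + 0 = 1.
  i=2: a_2=1, p_2 = 1*9 + 8 = 17, q_2 = 1*1 + 1 = 2.
  i=3: a_3=3, p_3 = 3*17 + 9 = 60, q_3 = 3*2 + 1 = 7.
  i=4: a_4=1, p_4 = 1*60 + 17 = 77, q_4 = 1*7 + 2 = 9.
  i=5: a_5=4, p_5 = 4*77 + 60 = 368, q_5 = 4*9 + 7 = 43.
q_5 = 43 > 30, so the last convergent with denominator <= 30 is p_4/q_4 = 77/9.
The closest fraction with denominator <= 30 is either p_4/q_4 or the intermediate fraction (k*p_4 + p_3)/(k*q_4 + q_3) with the largest k >= 1 whose denominator stays <= 30; these approach x as k grows, and every other convergent or intermediate fraction in range is farther away.
Largest k: floor((30 - q_3)/q_4) = floor((30 - 7)/9) = 2.
That gives (2*77 + 60)/(2*9 + 7) = 214/25.
Compare the errors: |x - 77/9| = |368*9 - 77*43|/(43*9) = 1/387, and |x - 214/25| = |368*25 - 214*43|/(43*25) = 2/1075.
Cross-multiplying, 2*387 = 774 < 1075 = 1*1075, so 2/1075 is smaller: the intermediate fraction 214/25 is closer to x than 77/9.

214/25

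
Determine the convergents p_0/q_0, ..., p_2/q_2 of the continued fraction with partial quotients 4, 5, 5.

4/1, 21/5, 109/26

Using the convergent recurrence p_i = a_i*p_{i-1} + p_{i-2}, q_i = a_i*q_{i-1} + q_{i-2} with p_{-2}=0, p_{-1}=1, q_{-2}=1, q_{-1}=0:
  i=0: a_0=4, p_0 = 4*1 + 0 = 4, q_0 = 4*0 + 1 = 1.
  i=1: a_1=5, p_1 = 5*4 + 1 = 21, q_1 = 5*1 + 0 = 5.
  i=2: a_2=5, p_2 = 5*21 + 4 = 109, q_2 = 5*5 + 1 = 26.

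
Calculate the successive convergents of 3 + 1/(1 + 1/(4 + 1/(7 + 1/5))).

3/1, 4/1, 19/5, 137/36, 704/185

Using the convergent recurrence p_i = a_i*p_{i-1} + p_{i-2}, q_i = a_i*q_{i-1} + q_{i-2} with p_{-2}=0, p_{-1}=1, q_{-2}=1, q_{-1}=0:
  i=0: a_0=3, p_0 = 3*1 + 0 = 3, q_0 = 3*0 + 1 = 1.
  i=1: a_1=1, p_1 = 1*3 + 1 = 4, q_1 = 1*1 + 0 = 1.
  i=2: a_2=4, p_2 = 4*4 + 3 = 19, q_2 = 4*1 + 1 = 5.
  i=3: a_3=7, p_3 = 7*19 + 4 = 137, q_3 = 7*5 + 1 = 36.
  i=4: a_4=5, p_4 = 5*137 + 19 = 704, q_4 = 5*36 + 5 = 185.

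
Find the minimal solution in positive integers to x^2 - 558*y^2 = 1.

(x, y) = (7937, 336)

First expand sqrt(558) as a continued fraction. With x_i = (sqrt(558) + m_i)/d_i and (m_0, d_0) = (0, 1): a_0 = floor(sqrt(558)) = 23, since 23^2 = 529 <= 558 < 576 = 24^2.
Iterate m_{i+1} = d_i*a_i - m_i, d_{i+1} = (558 - m_{i+1}^2)/d_i, a_{i+1} = floor((a_0 + m_{i+1})/d_{i+1}):
  m_1 = 1*23 - 0 = 23, d_1 = (558 - 23^2)/1 = 29/1 = 29, a_1 = floor((23 + 23)/29) = 1.
  m_2 = 29*1 - 23 = 6, d_2 = (558 - 6^2)/29 = 522/29 = 18, a_2 = floor((23 + 6)/18) = 1.
  m_3 = 18*1 - 6 = 12, d_3 = (558 - 12^2)/18 = 414/18 = 23, a_3 = floor((23 + 12)/23) = 1.
  m_4 = 23*1 - 12 = 11, d_4 = (558 - 11^2)/23 = 437/23 = 19, a_4 = floor((23 + 11)/19) = 1.
  m_5 = 19*1 - 11 = 8, d_5 = (558 - 8^2)/19 = 494/19 = 26, a_5 = floor((23 + 8)/26) = 1.
  m_6 = 26*1 - 8 = 18, d_6 = (558 - 18^2)/26 = 234/26 = 9, a_6 = floor((23 + 18)/9) = 4.
  m_7 = 9*4 - 18 = 18, d_7 = (558 - 18^2)/9 = 234/9 = 26, a_7 = floor((23 + 18)/26) = 1.
  m_8 = 26*1 - 18 = 8, d_8 = (558 - 8^2)/26 = 494/26 = 19, a_8 = floor((23 + 8)/19) = 1.
  m_9 = 19*1 - 8 = 11, d_9 = (558 - 11^2)/19 = 437/19 = 23, a_9 = floor((23 + 11)/23) = 1.
  m_10 = 23*1 - 11 = 12, d_10 = (558 - 12^2)/23 = 414/23 = 18, a_10 = floor((23 + 12)/18) = 1.
  m_11 = 18*1 - 12 = 6, d_11 = (558 - 6^2)/18 = 522/18 = 29, a_11 = floor((23 + 6)/29) = 1.
  m_12 = 29*1 - 6 = 23, d_12 = (558 - 23^2)/29 = 29/29 = 1, a_12 = floor((23 + 23)/1) = 46.
  m_13 = 1*46 - 23 = 23, d_13 = (558 - 23^2)/1 = 29/1 = 29: (m_13, d_13) = (m_1, d_1) = (23, 29), so from here the quotients repeat a_1, ..., a_12; the period length is 12.
So sqrt(558) = [23; (1, 1, 1, 1, 1, 4, 1, 1, 1, 1, 1, 46)] with period length k = 12.
k is even, so the fundamental solution of x^2 - 558y^2 = 1 is (p_{k-1}, q_{k-1}) = (p_11, q_11); compute convergents through index 11.
Convergents (p_i = a_i*p_{i-1} + p_{i-2}, q_i = a_i*q_{i-1} + q_{i-2} with p_{-2}=0, p_{-1}=1, q_{-2}=1, q_{-1}=0):
  i=0: a_0=23, p_0 = 23*1 + 0 = 23, q_0 = 23*0 + 1 = 1.
  i=1: a_1=1, p_1 = 1*23 + 1 = 24, q_1 = 1*1 + 0 = 1.
  i=2: a_2=1, p_2 = 1*24 + 23 = 47, q_2 = 1*1 + 1 = 2.
  i=3: a_3=1, p_3 = 1*47 + 24 = 71, q_3 = 1*2 + 1 = 3.
  i=4: a_4=1, p_4 = 1*71 + 47 = 118, q_4 = 1*3 + 2 = 5.
  i=5: a_5=1, p_5 = 1*118 + 71 = 189, q_5 = 1*5 + 3 = 8.
  i=6: a_6=4, p_6 = 4*189 + 118 = 874, q_6 = 4*8 + 5 = 37.
  i=7: a_7=1, p_7 = 1*874 + 189 = 1063, q_7 = 1*37 + 8 = 45.
  i=8: a_8=1, p_8 = 1*1063 + 874 = 1937, q_8 = 1*45 + 37 = 82.
  i=9: a_9=1, p_9 = 1*1937 + 1063 = 3000, q_9 = 1*82 + 45 = 127.
  i=10: a_10=1, p_10 = 1*3000 + 1937 = 4937, q_10 = 1*127 + 82 = 209.
  i=11: a_11=1, p_11 = 1*4937 + 3000 = 7937, q_11 = 1*209 + 127 = 336.
Check: 7937^2 - 558*336^2 = 62995969 - 62995968 = 1, so (x, y) = (7937, 336) solves the equation, and by the theorem it is the least positive solution.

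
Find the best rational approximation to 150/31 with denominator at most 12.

29/6

Expand x = 150/31 as a continued fraction with the Euclidean algorithm:
  150 = 4*31 + 26, so a_0 = 4.
  31 = 1*26 + 5, so a_1 = 1.
  26 = 5*5 + 1, so a_2 = 5.
  5 = 5*1 + 0, so a_3 = 5.
so x = [4; 1, 5, 5].
Convergents (p_i = a_i*p_{i-1} + p_{i-2}, q_i = a_i*q_{i-1} + q_{i-2} with p_{-2}=0, p_{-1}=1, q_{-2}=1, q_{-1}=0), until the denominator exceeds 12:
  i=0: a_0=4, p_0 = 4*1 + 0 = 4, q_0 = 4*0 + 1 = 1.
  i=1: a_1=1, p_1 = 1*4 + 1 = 5, q_1 = 1*1 + 0 = 1.
  i=2: a_2=5, p_2 = 5*5 + 4 = 29, q_2 = 5*1 + 1 = 6.
  i=3: a_3=5, p_3 = 5*29 + 5 = 150, q_3 = 5*6 + 1 = 31.
q_3 = 31 > 12, so the last convergent with denominator <= 12 is p_2/q_2 = 29/6.
The closest fraction with denominator <= 12 is either p_2/q_2 or the intermediate fraction (k*p_2 + p_1)/(k*q_2 + q_1) with the largest k >= 1 whose denominator stays <= 12; these approach x as k grows, and every other convergent or intermediate fraction in range is farther away.
Largest k: floor((12 - q_1)/q_2) = floor((12 - 1)/6) = 1.
That gives (1*29 + 5)/(1*6 + 1) = 34/7.
Compare the errors: |x - 29/6| = |150*6 - 29*31|/(31*6) = 1/186, and |x - 34/7| = |150*7 - 34*31|/(31*7) = 4/217.
Cross-multiplying, 1*217 = 217 < 744 = 4*186, so 1/186 is smaller: the convergent 29/6 is closer to x than 34/7.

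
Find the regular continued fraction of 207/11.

Run the Euclidean algorithm on 207 and 11; the successive quotients are the partial quotients a_0, a_1, ... (each step inverts the fractional part left over by the previous one):
  207 = 18*11 + 9, so a_0 = 18.
  11 = 1*9 + 2, so a_1 = 1.
  9 = 4*2 + 1, so a_2 = 4.
  2 = 2*1 + 0, so a_3 = 2.
The remainder reaches 0 after 4 divisions, so the expansion has 4 partial quotients, read off in order.

[18; 1, 4, 2]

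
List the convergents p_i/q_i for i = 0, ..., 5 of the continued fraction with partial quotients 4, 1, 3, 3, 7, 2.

Using the convergent recurrence p_i = a_i*p_{i-1} + p_{i-2}, q_i = a_i*q_{i-1} + q_{i-2} with p_{-2}=0, p_{-1}=1, q_{-2}=1, q_{-1}=0:
  i=0: a_0=4, p_0 = 4*1 + 0 = 4, q_0 = 4*0 + 1 = 1.
  i=1: a_1=1, p_1 = 1*4 + 1 = 5, q_1 = 1*1 + 0 = 1.
  i=2: a_2=3, p_2 = 3*5 + 4 = 19, q_2 = 3*1 + 1 = 4.
  i=3: a_3=3, p_3 = 3*19 + 5 = 62, q_3 = 3*4 + 1 = 13.
  i=4: a_4=7, p_4 = 7*62 + 19 = 453, q_4 = 7*13 + 4 = 95.
  i=5: a_5=2, p_5 = 2*453 + 62 = 968, q_5 = 2*95 + 13 = 203.

4/1, 5/1, 19/4, 62/13, 453/95, 968/203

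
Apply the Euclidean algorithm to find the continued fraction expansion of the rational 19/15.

Run the Euclidean algorithm on 19 and 15; the successive quotients are the partial quotients a_0, a_1, ... (each step inverts the fractional part left over by the previous one):
  19 = 1*15 + 4, so a_0 = 1.
  15 = 3*4 + 3, so a_1 = 3.
  4 = 1*3 + 1, so a_2 = 1.
  3 = 3*1 + 0, so a_3 = 3.
The remainder reaches 0 after 4 divisions, so the expansion has 4 partial quotients, read off in order.

[1; 3, 1, 3]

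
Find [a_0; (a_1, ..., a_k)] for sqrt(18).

Write x_i = (sqrt(18) + m_i)/d_i with (m_0, d_0) = (0, 1). a_0 = floor(sqrt(18)) = 4, since 4^2 = 16 <= 18 < 25 = 5^2.
Iterate m_{i+1} = d_i*a_i - m_i, d_{i+1} = (18 - m_{i+1}^2)/d_i, a_{i+1} = floor((a_0 + m_{i+1})/d_{i+1}):
  m_1 = 1*4 - 0 = 4, d_1 = (18 - 4^2)/1 = 2/1 = 2, a_1 = floor((4 + 4)/2) = 4.
  m_2 = 2*4 - 4 = 4, d_2 = (18 - 4^2)/2 = 2/2 = 1, a_2 = floor((4 + 4)/1) = 8.
  m_3 = 1*8 - 4 = 4, d_3 = (18 - 4^2)/1 = 2/1 = 2: (m_3, d_3) = (m_1, d_1) = (4, 2), so from here the quotients repeat a_1, a_2; the period length is 2.
Hence the expansion of sqrt(18) is a_0 = 4 followed by the repeating block 4, 8 (period 2).

[4; (4, 8)]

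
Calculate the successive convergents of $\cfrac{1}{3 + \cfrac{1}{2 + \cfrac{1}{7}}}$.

Using the convergent recurrence p_i = a_i*p_{i-1} + p_{i-2}, q_i = a_i*q_{i-1} + q_{i-2} with p_{-2}=0, p_{-1}=1, q_{-2}=1, q_{-1}=0:
  i=0: a_0=0, p_0 = 0*1 + 0 = 0, q_0 = 0*0 + 1 = 1.
  i=1: a_1=3, p_1 = 3*0 + 1 = 1, q_1 = 3*1 + 0 = 3.
  i=2: a_2=2, p_2 = 2*1 + 0 = 2, q_2 = 2*3 + 1 = 7.
  i=3: a_3=7, p_3 = 7*2 + 1 = 15, q_3 = 7*7 + 3 = 52.

0/1, 1/3, 2/7, 15/52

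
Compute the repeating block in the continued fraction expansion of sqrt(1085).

Write x_i = (sqrt(1085) + m_i)/d_i with (m_0, d_0) = (0, 1). a_0 = floor(sqrt(1085)) = 32, since 32^2 = 1024 <= 1085 < 1089 = 33^2.
Iterate m_{i+1} = d_i*a_i - m_i, d_{i+1} = (1085 - m_{i+1}^2)/d_i, a_{i+1} = floor((a_0 + m_{i+1})/d_{i+1}):
  m_1 = 1*32 - 0 = 32, d_1 = (1085 - 32^2)/1 = 61/1 = 61, a_1 = floor((32 + 32)/61) = 1.
  m_2 = 61*1 - 32 = 29, d_2 = (1085 - 29^2)/61 = 244/61 = 4, a_2 = floor((32 + 29)/4) = 15.
  m_3 = 4*15 - 29 = 31, d_3 = (1085 - 31^2)/4 = 124/4 = 31, a_3 = floor((32 + 31)/31) = 2.
  m_4 = 31*2 - 31 = 31, d_4 = (1085 - 31^2)/31 = 124/31 = 4, a_4 = floor((32 + 31)/4) = 15.
  m_5 = 4*15 - 31 = 29, d_5 = (1085 - 29^2)/4 = 244/4 = 61, a_5 = floor((32 + 29)/61) = 1.
  m_6 = 61*1 - 29 = 32, d_6 = (1085 - 32^2)/61 = 61/61 = 1, a_6 = floor((32 + 32)/1) = 64.
  m_7 = 1*64 - 32 = 32, d_7 = (1085 - 32^2)/1 = 61/1 = 61: (m_7, d_7) = (m_1, d_1) = (32, 61), so from here the quotients repeat a_1, ..., a_6; the period length is 6.
Hence the expansion of sqrt(1085) is a_0 = 32 followed by the repeating block 1, 15, 2, 15, 1, 64 (period 6).

[32; (1, 15, 2, 15, 1, 64)]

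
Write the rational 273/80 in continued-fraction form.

Run the Euclidean algorithm on 273 and 80; the successive quotients are the partial quotients a_0, a_1, ... (each step inverts the fractional part left over by the previous one):
  273 = 3*80 + 33, so a_0 = 3.
  80 = 2*33 + 14, so a_1 = 2.
  33 = 2*14 + 5, so a_2 = 2.
  14 = 2*5 + 4, so a_3 = 2.
  5 = 1*4 + 1, so a_4 = 1.
  4 = 4*1 + 0, so a_5 = 4.
The remainder reaches 0 after 6 divisions, so the expansion has 6 partial quotients, read off in order.

[3; 2, 2, 2, 1, 4]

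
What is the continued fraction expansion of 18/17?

Run the Euclidean algorithm on 18 and 17; the successive quotients are the partial quotients a_0, a_1, ... (each step inverts the fractional part left over by the previous one):
  18 = 1*17 + 1, so a_0 = 1.
  17 = 17*1 + 0, so a_1 = 17.
The remainder reaches 0 after 2 divisions, so the expansion has 2 partial quotients, read off in order.

[1; 17]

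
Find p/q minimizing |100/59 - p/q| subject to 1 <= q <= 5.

Expand x = 100/59 as a continued fraction with the Euclidean algorithm:
  100 = 1*59 + 41, so a_0 = 1.
  59 = 1*41 + 18, so a_1 = 1.
  41 = 2*18 + 5, so a_2 = 2.
  18 = 3*5 + 3, so a_3 = 3.
  5 = 1*3 + 2, so a_4 = 1.
  3 = 1*2 + 1, so a_5 = 1.
  2 = 2*1 + 0, so a_6 = 2.
so x = [1; 1, 2, 3, 1, 1, 2].
Convergents (p_i = a_i*p_{i-1} + p_{i-2}, q_i = a_i*q_{i-1} + q_{i-2} with p_{-2}=0, p_{-1}=1, q_{-2}=1, q_{-1}=0), until the denominator exceeds 5:
  i=0: a_0=1, p_0 = 1*1 + 0 = 1, q_0 = 1*0 + 1 = 1.
  i=1: a_1=1, p_1 = 1*1 + 1 = 2, q_1 = 1*1 + 0 = 1.
  i=2: a_2=2, p_2 = 2*2 + 1 = 5, q_2 = 2*1 + 1 = 3.
  i=3: a_3=3, p_3 = 3*5 + 2 = 17, q_3 = 3*3 + 1 = 10.
q_3 = 10 > 5, so the last convergent with denominator <= 5 is p_2/q_2 = 5/3.
The closest fraction with denominator <= 5 is either p_2/q_2 or the intermediate fraction (k*p_2 + p_1)/(k*q_2 + q_1) with the largest k >= 1 whose denominator stays <= 5; these approach x as k grows, and every other convergent or intermediate fraction in range is farther away.
Largest k: floor((5 - q_1)/q_2) = floor((5 - 1)/3) = 1.
That gives (1*5 + 2)/(1*3 + 1) = 7/4.
Compare the errors: |x - 5/3| = |100*3 - 5*59|/(59*3) = 5/177, and |x - 7/4| = |100*4 - 7*59|/(59*4) = 13/236.
Cross-multiplying, 5*236 = 1180 < 2301 = 13*177, so 5/177 is smaller: the convergent 5/3 is closer to x than 7/4.

5/3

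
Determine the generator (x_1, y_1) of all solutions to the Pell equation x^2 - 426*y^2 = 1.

(x, y) = (88751, 4300)

First expand sqrt(426) as a continued fraction. With x_i = (sqrt(426) + m_i)/d_i and (m_0, d_0) = (0, 1): a_0 = floor(sqrt(426)) = 20, since 20^2 = 400 <= 426 < 441 = 21^2.
Iterate m_{i+1} = d_i*a_i - m_i, d_{i+1} = (426 - m_{i+1}^2)/d_i, a_{i+1} = floor((a_0 + m_{i+1})/d_{i+1}):
  m_1 = 1*20 - 0 = 20, d_1 = (426 - 20^2)/1 = 26/1 = 26, a_1 = floor((20 + 20)/26) = 1.
  m_2 = 26*1 - 20 = 6, d_2 = (426 - 6^2)/26 = 390/26 = 15, a_2 = floor((20 + 6)/15) = 1.
  m_3 = 15*1 - 6 = 9, d_3 = (426 - 9^2)/15 = 345/15 = 23, a_3 = floor((20 + 9)/23) = 1.
  m_4 = 23*1 - 9 = 14, d_4 = (426 - 14^2)/23 = 230/23 = 10, a_4 = floor((20 + 14)/10) = 3.
  m_5 = 10*3 - 14 = 16, d_5 = (426 - 16^2)/10 = 170/10 = 17, a_5 = floor((20 + 16)/17) = 2.
  m_6 = 17*2 - 16 = 18, d_6 = (426 - 18^2)/17 = 102/17 = 6, a_6 = floor((20 + 18)/6) = 6.
  m_7 = 6*6 - 18 = 18, d_7 = (426 - 18^2)/6 = 102/6 = 17, a_7 = floor((20 + 18)/17) = 2.
  m_8 = 17*2 - 18 = 16, d_8 = (426 - 16^2)/17 = 170/17 = 10, a_8 = floor((20 + 16)/10) = 3.
  m_9 = 10*3 - 16 = 14, d_9 = (426 - 14^2)/10 = 230/10 = 23, a_9 = floor((20 + 14)/23) = 1.
  m_10 = 23*1 - 14 = 9, d_10 = (426 - 9^2)/23 = 345/23 = 15, a_10 = floor((20 + 9)/15) = 1.
  m_11 = 15*1 - 9 = 6, d_11 = (426 - 6^2)/15 = 390/15 = 26, a_11 = floor((20 + 6)/26) = 1.
  m_12 = 26*1 - 6 = 20, d_12 = (426 - 20^2)/26 = 26/26 = 1, a_12 = floor((20 + 20)/1) = 40.
  m_13 = 1*40 - 20 = 20, d_13 = (426 - 20^2)/1 = 26/1 = 26: (m_13, d_13) = (m_1, d_1) = (20, 26), so from here the quotients repeat a_1, ..., a_12; the period length is 12.
So sqrt(426) = [20; (1, 1, 1, 3, 2, 6, 2, 3, 1, 1, 1, 40)] with period length k = 12.
k is even, so the fundamental solution of x^2 - 426y^2 = 1 is (p_{k-1}, q_{k-1}) = (p_11, q_11); compute convergents through index 11.
Convergents (p_i = a_i*p_{i-1} + p_{i-2}, q_i = a_i*q_{i-1} + q_{i-2} with p_{-2}=0, p_{-1}=1, q_{-2}=1, q_{-1}=0):
  i=0: a_0=20, p_0 = 20*1 + 0 = 20, q_0 = 20*0 + 1 = 1.
  i=1: a_1=1, p_1 = 1*20 + 1 = 21, q_1 = 1*1 + 0 = 1.
  i=2: a_2=1, p_2 = 1*21 + 20 = 41, q_2 = 1*1 + 1 = 2.
  i=3: a_3=1, p_3 = 1*41 + 21 = 62, q_3 = 1*2 + 1 = 3.
  i=4: a_4=3, p_4 = 3*62 + 41 = 227, q_4 = 3*3 + 2 = 11.
  i=5: a_5=2, p_5 = 2*227 + 62 = 516, q_5 = 2*11 + 3 = 25.
  i=6: a_6=6, p_6 = 6*516 + 227 = 3323, q_6 = 6*25 + 11 = 161.
  i=7: a_7=2, p_7 = 2*3323 + 516 = 7162, q_7 = 2*161 + 25 = 347.
  i=8: a_8=3, p_8 = 3*7162 + 3323 = 24809, q_8 = 3*347 + 161 = 1202.
  i=9: a_9=1, p_9 = 1*24809 + 7162 = 31971, q_9 = 1*1202 + 347 = 1549.
  i=10: a_10=1, p_10 = 1*31971 + 24809 = 56780, q_10 = 1*1549 + 1202 = 2751.
  i=11: a_11=1, p_11 = 1*56780 + 31971 = 88751, q_11 = 1*2751 + 1549 = 4300.
Check: 88751^2 - 426*4300^2 = 7876740001 - 7876740000 = 1, so (x, y) = (88751, 4300) solves the equation, and by the theorem it is the least positive solution.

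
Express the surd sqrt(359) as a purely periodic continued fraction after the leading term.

[18; (1, 17, 1, 36)]

Write x_i = (sqrt(359) + m_i)/d_i with (m_0, d_0) = (0, 1). a_0 = floor(sqrt(359)) = 18, since 18^2 = 324 <= 359 < 361 = 19^2.
Iterate m_{i+1} = d_i*a_i - m_i, d_{i+1} = (359 - m_{i+1}^2)/d_i, a_{i+1} = floor((a_0 + m_{i+1})/d_{i+1}):
  m_1 = 1*18 - 0 = 18, d_1 = (359 - 18^2)/1 = 35/1 = 35, a_1 = floor((18 + 18)/35) = 1.
  m_2 = 35*1 - 18 = 17, d_2 = (359 - 17^2)/35 = 70/35 = 2, a_2 = floor((18 + 17)/2) = 17.
  m_3 = 2*17 - 17 = 17, d_3 = (359 - 17^2)/2 = 70/2 = 35, a_3 = floor((18 + 17)/35) = 1.
  m_4 = 35*1 - 17 = 18, d_4 = (359 - 18^2)/35 = 35/35 = 1, a_4 = floor((18 + 18)/1) = 36.
  m_5 = 1*36 - 18 = 18, d_5 = (359 - 18^2)/1 = 35/1 = 35: (m_5, d_5) = (m_1, d_1) = (18, 35), so from here the quotients repeat a_1, ..., a_4; the period length is 4.
Hence the expansion of sqrt(359) is a_0 = 18 followed by the repeating block 1, 17, 1, 36 (period 4).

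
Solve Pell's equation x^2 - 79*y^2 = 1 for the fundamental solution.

(x, y) = (80, 9)

First expand sqrt(79) as a continued fraction. With x_i = (sqrt(79) + m_i)/d_i and (m_0, d_0) = (0, 1): a_0 = floor(sqrt(79)) = 8, since 8^2 = 64 <= 79 < 81 = 9^2.
Iterate m_{i+1} = d_i*a_i - m_i, d_{i+1} = (79 - m_{i+1}^2)/d_i, a_{i+1} = floor((a_0 + m_{i+1})/d_{i+1}):
  m_1 = 1*8 - 0 = 8, d_1 = (79 - 8^2)/1 = 15/1 = 15, a_1 = floor((8 + 8)/15) = 1.
  m_2 = 15*1 - 8 = 7, d_2 = (79 - 7^2)/15 = 30/15 = 2, a_2 = floor((8 + 7)/2) = 7.
  m_3 = 2*7 - 7 = 7, d_3 = (79 - 7^2)/2 = 30/2 = 15, a_3 = floor((8 + 7)/15) = 1.
  m_4 = 15*1 - 7 = 8, d_4 = (79 - 8^2)/15 = 15/15 = 1, a_4 = floor((8 + 8)/1) = 16.
  m_5 = 1*16 - 8 = 8, d_5 = (79 - 8^2)/1 = 15/1 = 15: (m_5, d_5) = (m_1, d_1) = (8, 15), so from here the quotients repeat a_1, ..., a_4; the period length is 4.
So sqrt(79) = [8; (1, 7, 1, 16)] with period length k = 4.
k is even, so the fundamental solution of x^2 - 79y^2 = 1 is (p_{k-1}, q_{k-1}) = (p_3, q_3); compute convergents through index 3.
Convergents (p_i = a_i*p_{i-1} + p_{i-2}, q_i = a_i*q_{i-1} + q_{i-2} with p_{-2}=0, p_{-1}=1, q_{-2}=1, q_{-1}=0):
  i=0: a_0=8, p_0 = 8*1 + 0 = 8, q_0 = 8*0 + 1 = 1.
  i=1: a_1=1, p_1 = 1*8 + 1 = 9, q_1 = 1*1 + 0 = 1.
  i=2: a_2=7, p_2 = 7*9 + 8 = 71, q_2 = 7*1 + 1 = 8.
  i=3: a_3=1, p_3 = 1*71 + 9 = 80, q_3 = 1*8 + 1 = 9.
Check: 80^2 - 79*9^2 = 6400 - 6399 = 1, so (x, y) = (80, 9) solves the equation, and by the theorem it is the least positive solution.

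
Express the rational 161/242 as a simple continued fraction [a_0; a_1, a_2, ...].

Run the Euclidean algorithm on 161 and 242; the successive quotients are the partial quotients a_0, a_1, ... (each step inverts the fractional part left over by the previous one):
  161 = 0*242 + 161, so a_0 = 0.
  242 = 1*161 + 81, so a_1 = 1.
  161 = 1*81 + 80, so a_2 = 1.
  81 = 1*80 + 1, so a_3 = 1.
  80 = 80*1 + 0, so a_4 = 80.
The remainder reaches 0 after 5 divisions, so the expansion has 5 partial quotients, read off in order.

[0; 1, 1, 1, 80]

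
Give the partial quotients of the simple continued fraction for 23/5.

[4; 1, 1, 2]

Run the Euclidean algorithm on 23 and 5; the successive quotients are the partial quotients a_0, a_1, ... (each step inverts the fractional part left over by the previous one):
  23 = 4*5 + 3, so a_0 = 4.
  5 = 1*3 + 2, so a_1 = 1.
  3 = 1*2 + 1, so a_2 = 1.
  2 = 2*1 + 0, so a_3 = 2.
The remainder reaches 0 after 4 divisions, so the expansion has 4 partial quotients, read off in order.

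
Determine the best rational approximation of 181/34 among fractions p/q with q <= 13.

Expand x = 181/34 as a continued fraction with the Euclidean algorithm:
  181 = 5*34 + 11, so a_0 = 5.
  34 = 3*11 + 1, so a_1 = 3.
  11 = 11*1 + 0, so a_2 = 11.
so x = [5; 3, 11].
Convergents (p_i = a_i*p_{i-1} + p_{i-2}, q_i = a_i*q_{i-1} + q_{i-2} with p_{-2}=0, p_{-1}=1, q_{-2}=1, q_{-1}=0), until the denominator exceeds 13:
  i=0: a_0=5, p_0 = 5*1 + 0 = 5, q_0 = 5*0 + 1 = 1.
  i=1: a_1=3, p_1 = 3*5 + 1 = 16, q_1 = 3*1 + 0 = 3.
  i=2: a_2=11, p_2 = 11*16 + 5 = 181, q_2 = 11*3 + 1 = 34.
q_2 = 34 > 13, so the last convergent with denominator <= 13 is p_1/q_1 = 16/3.
The closest fraction with denominator <= 13 is either p_1/q_1 or the intermediate fraction (k*p_1 + p_0)/(k*q_1 + q_0) with the largest k >= 1 whose denominator stays <= 13; these approach x as k grows, and every other convergent or intermediate fraction in range is farther away.
Largest k: floor((13 - q_0)/q_1) = floor((13 - 1)/3) = 4.
That gives (4*16 + 5)/(4*3 + 1) = 69/13.
Compare the errors: |x - 16/3| = |181*3 - 16*34|/(34*3) = 1/102, and |x - 69/13| = |181*13 - 69*34|/(34*13) = 7/442.
Cross-multiplying, 1*442 = 442 < 714 = 7*102, so 1/102 is smaller: the convergent 16/3 is closer to x than 69/13.

16/3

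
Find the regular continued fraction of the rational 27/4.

Run the Euclidean algorithm on 27 and 4; the successive quotients are the partial quotients a_0, a_1, ... (each step inverts the fractional part left over by the previous one):
  27 = 6*4 + 3, so a_0 = 6.
  4 = 1*3 + 1, so a_1 = 1.
  3 = 3*1 + 0, so a_2 = 3.
The remainder reaches 0 after 3 divisions, so the expansion has 3 partial quotients, read off in order.

[6; 1, 3]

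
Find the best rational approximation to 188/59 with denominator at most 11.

Expand x = 188/59 as a continued fraction with the Euclidean algorithm:
  188 = 3*59 + 11, so a_0 = 3.
  59 = 5*11 + 4, so a_1 = 5.
  11 = 2*4 + 3, so a_2 = 2.
  4 = 1*3 + 1, so a_3 = 1.
  3 = 3*1 + 0, so a_4 = 3.
so x = [3; 5, 2, 1, 3].
Convergents (p_i = a_i*p_{i-1} + p_{i-2}, q_i = a_i*q_{i-1} + q_{i-2} with p_{-2}=0, p_{-1}=1, q_{-2}=1, q_{-1}=0), until the denominator exceeds 11:
  i=0: a_0=3, p_0 = 3*1 + 0 = 3, q_0 = 3*0 + 1 = 1.
  i=1: a_1=5, p_1 = 5*3 + 1 = 16, q_1 = 5*1 + 0 = 5.
  i=2: a_2=2, p_2 = 2*16 + 3 = 35, q_2 = 2*5 + 1 = 11.
  i=3: a_3=1, p_3 = 1*35 + 16 = 51, q_3 = 1*11 + 5 = 16.
q_3 = 16 > 11, so the last convergent with denominator <= 11 is p_2/q_2 = 35/11.
The closest fraction with denominator <= 11 is either p_2/q_2 or the intermediate fraction (k*p_2 + p_1)/(k*q_2 + q_1) with the largest k >= 1 whose denominator stays <= 11; these approach x as k grows, and every other convergent or intermediate fraction in range is farther away.
Largest k: floor((11 - q_1)/q_2) = floor((11 - 5)/11) = 0.
Since k = 0, no intermediate fraction beyond p_2/q_2 has denominator <= 11, so the convergent 35/11 is the closest (its error is |188*11 - 35*59|/(59*11) = 3/649).

35/11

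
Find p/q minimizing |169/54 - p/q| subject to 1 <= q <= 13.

25/8

Expand x = 169/54 as a continued fraction with the Euclidean algorithm:
  169 = 3*54 + 7, so a_0 = 3.
  54 = 7*7 + 5, so a_1 = 7.
  7 = 1*5 + 2, so a_2 = 1.
  5 = 2*2 + 1, so a_3 = 2.
  2 = 2*1 + 0, so a_4 = 2.
so x = [3; 7, 1, 2, 2].
Convergents (p_i = a_i*p_{i-1} + p_{i-2}, q_i = a_i*q_{i-1} + q_{i-2} with p_{-2}=0, p_{-1}=1, q_{-2}=1, q_{-1}=0), until the denominator exceeds 13:
  i=0: a_0=3, p_0 = 3*1 + 0 = 3, q_0 = 3*0 + 1 = 1.
  i=1: a_1=7, p_1 = 7*3 + 1 = 22, q_1 = 7*1 + 0 = 7.
  i=2: a_2=1, p_2 = 1*22 + 3 = 25, q_2 = 1*7 + 1 = 8.
  i=3: a_3=2, p_3 = 2*25 + 22 = 72, q_3 = 2*8 + 7 = 23.
q_3 = 23 > 13, so the last convergent with denominator <= 13 is p_2/q_2 = 25/8.
The closest fraction with denominator <= 13 is either p_2/q_2 or the intermediate fraction (k*p_2 + p_1)/(k*q_2 + q_1) with the largest k >= 1 whose denominator stays <= 13; these approach x as k grows, and every other convergent or intermediate fraction in range is farther away.
Largest k: floor((13 - q_1)/q_2) = floor((13 - 7)/8) = 0.
Since k = 0, no intermediate fraction beyond p_2/q_2 has denominator <= 13, so the convergent 25/8 is the closest (its error is |169*8 - 25*54|/(54*8) = 2/432).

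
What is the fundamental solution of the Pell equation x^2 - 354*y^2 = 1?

First expand sqrt(354) as a continued fraction. With x_i = (sqrt(354) + m_i)/d_i and (m_0, d_0) = (0, 1): a_0 = floor(sqrt(354)) = 18, since 18^2 = 324 <= 354 < 361 = 19^2.
Iterate m_{i+1} = d_i*a_i - m_i, d_{i+1} = (354 - m_{i+1}^2)/d_i, a_{i+1} = floor((a_0 + m_{i+1})/d_{i+1}):
  m_1 = 1*18 - 0 = 18, d_1 = (354 - 18^2)/1 = 30/1 = 30, a_1 = floor((18 + 18)/30) = 1.
  m_2 = 30*1 - 18 = 12, d_2 = (354 - 12^2)/30 = 210/30 = 7, a_2 = floor((18 + 12)/7) = 4.
  m_3 = 7*4 - 12 = 16, d_3 = (354 - 16^2)/7 = 98/7 = 14, a_3 = floor((18 + 16)/14) = 2.
  m_4 = 14*2 - 16 = 12, d_4 = (354 - 12^2)/14 = 210/14 = 15, a_4 = floor((18 + 12)/15) = 2.
  m_5 = 15*2 - 12 = 18, d_5 = (354 - 18^2)/15 = 30/15 = 2, a_5 = floor((18 + 18)/2) = 18.
  m_6 = 2*18 - 18 = 18, d_6 = (354 - 18^2)/2 = 30/2 = 15, a_6 = floor((18 + 18)/15) = 2.
  m_7 = 15*2 - 18 = 12, d_7 = (354 - 12^2)/15 = 210/15 = 14, a_7 = floor((18 + 12)/14) = 2.
  m_8 = 14*2 - 12 = 16, d_8 = (354 - 16^2)/14 = 98/14 = 7, a_8 = floor((18 + 16)/7) = 4.
  m_9 = 7*4 - 16 = 12, d_9 = (354 - 12^2)/7 = 210/7 = 30, a_9 = floor((18 + 12)/30) = 1.
  m_10 = 30*1 - 12 = 18, d_10 = (354 - 18^2)/30 = 30/30 = 1, a_10 = floor((18 + 18)/1) = 36.
  m_11 = 1*36 - 18 = 18, d_11 = (354 - 18^2)/1 = 30/1 = 30: (m_11, d_11) = (m_1, d_1) = (18, 30), so from here the quotients repeat a_1, ..., a_10; the period length is 10.
So sqrt(354) = [18; (1, 4, 2, 2, 18, 2, 2, 4, 1, 36)] with period length k = 10.
k is even, so the fundamental solution of x^2 - 354y^2 = 1 is (p_{k-1}, q_{k-1}) = (p_9, q_9); compute convergents through index 9.
Convergents (p_i = a_i*p_{i-1} + p_{i-2}, q_i = a_i*q_{i-1} + q_{i-2} with p_{-2}=0, p_{-1}=1, q_{-2}=1, q_{-1}=0):
  i=0: a_0=18, p_0 = 18*1 + 0 = 18, q_0 = 18*0 + 1 = 1.
  i=1: a_1=1, p_1 = 1*18 + 1 = 19, q_1 = 1*1 + 0 = 1.
  i=2: a_2=4, p_2 = 4*19 + 18 = 94, q_2 = 4*1 + 1 = 5.
  i=3: a_3=2, p_3 = 2*94 + 19 = 207, q_3 = 2*5 + 1 = 11.
  i=4: a_4=2, p_4 = 2*207 + 94 = 508, q_4 = 2*11 + 5 = 27.
  i=5: a_5=18, p_5 = 18*508 + 207 = 9351, q_5 = 18*27 + 11 = 497.
  i=6: a_6=2, p_6 = 2*9351 + 508 = 19210, q_6 = 2*497 + 27 = 1021.
  i=7: a_7=2, p_7 = 2*19210 + 9351 = 47771, q_7 = 2*1021 + 497 = 2539.
  i=8: a_8=4, p_8 = 4*47771 + 19210 = 210294, q_8 = 4*2539 + 1021 = 11177.
  i=9: a_9=1, p_9 = 1*210294 + 47771 = 258065, q_9 = 1*11177 + 2539 = 13716.
Check: 258065^2 - 354*13716^2 = 66597544225 - 66597544224 = 1, so (x, y) = (258065, 13716) solves the equation, and by the theorem it is the least positive solution.

(x, y) = (258065, 13716)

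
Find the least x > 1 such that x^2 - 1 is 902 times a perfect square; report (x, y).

(x, y) = (901, 30)

First expand sqrt(902) as a continued fraction. With x_i = (sqrt(902) + m_i)/d_i and (m_0, d_0) = (0, 1): a_0 = floor(sqrt(902)) = 30, since 30^2 = 900 <= 902 < 961 = 31^2.
Iterate m_{i+1} = d_i*a_i - m_i, d_{i+1} = (902 - m_{i+1}^2)/d_i, a_{i+1} = floor((a_0 + m_{i+1})/d_{i+1}):
  m_1 = 1*30 - 0 = 30, d_1 = (902 - 30^2)/1 = 2/1 = 2, a_1 = floor((30 + 30)/2) = 30.
  m_2 = 2*30 - 30 = 30, d_2 = (902 - 30^2)/2 = 2/2 = 1, a_2 = floor((30 + 30)/1) = 60.
  m_3 = 1*60 - 30 = 30, d_3 = (902 - 30^2)/1 = 2/1 = 2: (m_3, d_3) = (m_1, d_1) = (30, 2), so from here the quotients repeat a_1, a_2; the period length is 2.
So sqrt(902) = [30; (30, 60)] with period length k = 2.
k is even, so the fundamental solution of x^2 - 902y^2 = 1 is (p_{k-1}, q_{k-1}) = (p_1, q_1); compute convergents through index 1.
Convergents (p_i = a_i*p_{i-1} + p_{i-2}, q_i = a_i*q_{i-1} + q_{i-2} with p_{-2}=0, p_{-1}=1, q_{-2}=1, q_{-1}=0):
  i=0: a_0=30, p_0 = 30*1 + 0 = 30, q_0 = 30*0 + 1 = 1.
  i=1: a_1=30, p_1 = 30*30 + 1 = 901, q_1 = 30*1 + 0 = 30.
Check: 901^2 - 902*30^2 = 811801 - 811800 = 1, so (x, y) = (901, 30) solves the equation, and by the theorem it is the least positive solution.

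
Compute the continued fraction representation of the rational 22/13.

[1; 1, 2, 4]

Run the Euclidean algorithm on 22 and 13; the successive quotients are the partial quotients a_0, a_1, ... (each step inverts the fractional part left over by the previous one):
  22 = 1*13 + 9, so a_0 = 1.
  13 = 1*9 + 4, so a_1 = 1.
  9 = 2*4 + 1, so a_2 = 2.
  4 = 4*1 + 0, so a_3 = 4.
The remainder reaches 0 after 4 divisions, so the expansion has 4 partial quotients, read off in order.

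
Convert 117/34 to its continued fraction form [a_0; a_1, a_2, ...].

[3; 2, 3, 1, 3]

Run the Euclidean algorithm on 117 and 34; the successive quotients are the partial quotients a_0, a_1, ... (each step inverts the fractional part left over by the previous one):
  117 = 3*34 + 15, so a_0 = 3.
  34 = 2*15 + 4, so a_1 = 2.
  15 = 3*4 + 3, so a_2 = 3.
  4 = 1*3 + 1, so a_3 = 1.
  3 = 3*1 + 0, so a_4 = 3.
The remainder reaches 0 after 5 divisions, so the expansion has 5 partial quotients, read off in order.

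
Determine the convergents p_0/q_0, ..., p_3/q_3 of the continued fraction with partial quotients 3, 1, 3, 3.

Using the convergent recurrence p_i = a_i*p_{i-1} + p_{i-2}, q_i = a_i*q_{i-1} + q_{i-2} with p_{-2}=0, p_{-1}=1, q_{-2}=1, q_{-1}=0:
  i=0: a_0=3, p_0 = 3*1 + 0 = 3, q_0 = 3*0 + 1 = 1.
  i=1: a_1=1, p_1 = 1*3 + 1 = 4, q_1 = 1*1 + 0 = 1.
  i=2: a_2=3, p_2 = 3*4 + 3 = 15, q_2 = 3*1 + 1 = 4.
  i=3: a_3=3, p_3 = 3*15 + 4 = 49, q_3 = 3*4 + 1 = 13.

3/1, 4/1, 15/4, 49/13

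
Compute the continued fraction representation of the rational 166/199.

Run the Euclidean algorithm on 166 and 199; the successive quotients are the partial quotients a_0, a_1, ... (each step inverts the fractional part left over by the previous one):
  166 = 0*199 + 166, so a_0 = 0.
  199 = 1*166 + 33, so a_1 = 1.
  166 = 5*33 + 1, so a_2 = 5.
  33 = 33*1 + 0, so a_3 = 33.
The remainder reaches 0 after 4 divisions, so the expansion has 4 partial quotients, read off in order.

[0; 1, 5, 33]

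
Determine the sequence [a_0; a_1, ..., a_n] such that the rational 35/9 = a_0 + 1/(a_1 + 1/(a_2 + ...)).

Run the Euclidean algorithm on 35 and 9; the successive quotients are the partial quotients a_0, a_1, ... (each step inverts the fractional part left over by the previous one):
  35 = 3*9 + 8, so a_0 = 3.
  9 = 1*8 + 1, so a_1 = 1.
  8 = 8*1 + 0, so a_2 = 8.
The remainder reaches 0 after 3 divisions, so the expansion has 3 partial quotients, read off in order.

[3; 1, 8]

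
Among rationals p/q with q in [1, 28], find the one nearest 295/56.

79/15

Expand x = 295/56 as a continued fraction with the Euclidean algorithm:
  295 = 5*56 + 15, so a_0 = 5.
  56 = 3*15 + 11, so a_1 = 3.
  15 = 1*11 + 4, so a_2 = 1.
  11 = 2*4 + 3, so a_3 = 2.
  4 = 1*3 + 1, so a_4 = 1.
  3 = 3*1 + 0, so a_5 = 3.
so x = [5; 3, 1, 2, 1, 3].
Convergents (p_i = a_i*p_{i-1} + p_{i-2}, q_i = a_i*q_{i-1} + q_{i-2} with p_{-2}=0, p_{-1}=1, q_{-2}=1, q_{-1}=0), until the denominator exceeds 28:
  i=0: a_0=5, p_0 = 5*1 + 0 = 5, q_0 = 5*0 + 1 = 1.
  i=1: a_1=3, p_1 = 3*5 + 1 = 16, q_1 = 3*1 + 0 = 3.
  i=2: a_2=1, p_2 = 1*16 + 5 = 21, q_2 = 1*3 + 1 = 4.
  i=3: a_3=2, p_3 = 2*21 + 16 = 58, q_3 = 2*4 + 3 = 11.
  i=4: a_4=1, p_4 = 1*58 + 21 = 79, q_4 = 1*11 + 4 = 15.
  i=5: a_5=3, p_5 = 3*79 + 58 = 295, q_5 = 3*15 + 11 = 56.
q_5 = 56 > 28, so the last convergent with denominator <= 28 is p_4/q_4 = 79/15.
The closest fraction with denominator <= 28 is either p_4/q_4 or the intermediate fraction (k*p_4 + p_3)/(k*q_4 + q_3) with the largest k >= 1 whose denominator stays <= 28; these approach x as k grows, and every other convergent or intermediate fraction in range is farther away.
Largest k: floor((28 - q_3)/q_4) = floor((28 - 11)/15) = 1.
That gives (1*79 + 58)/(1*15 + 11) = 137/26.
Compare the errors: |x - 79/15| = |295*15 - 79*56|/(56*15) = 1/840, and |x - 137/26| = |295*26 - 137*56|/(56*26) = 2/1456.
Cross-multiplying, 1*1456 = 1456 < 1680 = 2*840, so 1/840 is smaller: the convergent 79/15 is closer to x than 137/26.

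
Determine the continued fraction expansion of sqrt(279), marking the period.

[16; (1, 2, 2, 1, 2, 2, 1, 32)]

Write x_i = (sqrt(279) + m_i)/d_i with (m_0, d_0) = (0, 1). a_0 = floor(sqrt(279)) = 16, since 16^2 = 256 <= 279 < 289 = 17^2.
Iterate m_{i+1} = d_i*a_i - m_i, d_{i+1} = (279 - m_{i+1}^2)/d_i, a_{i+1} = floor((a_0 + m_{i+1})/d_{i+1}):
  m_1 = 1*16 - 0 = 16, d_1 = (279 - 16^2)/1 = 23/1 = 23, a_1 = floor((16 + 16)/23) = 1.
  m_2 = 23*1 - 16 = 7, d_2 = (279 - 7^2)/23 = 230/23 = 10, a_2 = floor((16 + 7)/10) = 2.
  m_3 = 10*2 - 7 = 13, d_3 = (279 - 13^2)/10 = 110/10 = 11, a_3 = floor((16 + 13)/11) = 2.
  m_4 = 11*2 - 13 = 9, d_4 = (279 - 9^2)/11 = 198/11 = 18, a_4 = floor((16 + 9)/18) = 1.
  m_5 = 18*1 - 9 = 9, d_5 = (279 - 9^2)/18 = 198/18 = 11, a_5 = floor((16 + 9)/11) = 2.
  m_6 = 11*2 - 9 = 13, d_6 = (279 - 13^2)/11 = 110/11 = 10, a_6 = floor((16 + 13)/10) = 2.
  m_7 = 10*2 - 13 = 7, d_7 = (279 - 7^2)/10 = 230/10 = 23, a_7 = floor((16 + 7)/23) = 1.
  m_8 = 23*1 - 7 = 16, d_8 = (279 - 16^2)/23 = 23/23 = 1, a_8 = floor((16 + 16)/1) = 32.
  m_9 = 1*32 - 16 = 16, d_9 = (279 - 16^2)/1 = 23/1 = 23: (m_9, d_9) = (m_1, d_1) = (16, 23), so from here the quotients repeat a_1, ..., a_8; the period length is 8.
Hence the expansion of sqrt(279) is a_0 = 16 followed by the repeating block 1, 2, 2, 1, 2, 2, 1, 32 (period 8).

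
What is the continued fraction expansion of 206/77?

[2; 1, 2, 12, 2]

Run the Euclidean algorithm on 206 and 77; the successive quotients are the partial quotients a_0, a_1, ... (each step inverts the fractional part left over by the previous one):
  206 = 2*77 + 52, so a_0 = 2.
  77 = 1*52 + 25, so a_1 = 1.
  52 = 2*25 + 2, so a_2 = 2.
  25 = 12*2 + 1, so a_3 = 12.
  2 = 2*1 + 0, so a_4 = 2.
The remainder reaches 0 after 5 divisions, so the expansion has 5 partial quotients, read off in order.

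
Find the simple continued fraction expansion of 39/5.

Run the Euclidean algorithm on 39 and 5; the successive quotients are the partial quotients a_0, a_1, ... (each step inverts the fractional part left over by the previous one):
  39 = 7*5 + 4, so a_0 = 7.
  5 = 1*4 + 1, so a_1 = 1.
  4 = 4*1 + 0, so a_2 = 4.
The remainder reaches 0 after 3 divisions, so the expansion has 3 partial quotients, read off in order.

[7; 1, 4]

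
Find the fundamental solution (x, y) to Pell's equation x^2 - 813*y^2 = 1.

First expand sqrt(813) as a continued fraction. With x_i = (sqrt(813) + m_i)/d_i and (m_0, d_0) = (0, 1): a_0 = floor(sqrt(813)) = 28, since 28^2 = 784 <= 813 < 841 = 29^2.
Iterate m_{i+1} = d_i*a_i - m_i, d_{i+1} = (813 - m_{i+1}^2)/d_i, a_{i+1} = floor((a_0 + m_{i+1})/d_{i+1}):
  m_1 = 1*28 - 0 = 28, d_1 = (813 - 28^2)/1 = 29/1 = 29, a_1 = floor((28 + 28)/29) = 1.
  m_2 = 29*1 - 28 = 1, d_2 = (813 - 1^2)/29 = 812/29 = 28, a_2 = floor((28 + 1)/28) = 1.
  m_3 = 28*1 - 1 = 27, d_3 = (813 - 27^2)/28 = 84/28 = 3, a_3 = floor((28 + 27)/3) = 18.
  m_4 = 3*18 - 27 = 27, d_4 = (813 - 27^2)/3 = 84/3 = 28, a_4 = floor((28 + 27)/28) = 1.
  m_5 = 28*1 - 27 = 1, d_5 = (813 - 1^2)/28 = 812/28 = 29, a_5 = floor((28 + 1)/29) = 1.
  m_6 = 29*1 - 1 = 28, d_6 = (813 - 28^2)/29 = 29/29 = 1, a_6 = floor((28 + 28)/1) = 56.
  m_7 = 1*56 - 28 = 28, d_7 = (813 - 28^2)/1 = 29/1 = 29: (m_7, d_7) = (m_1, d_1) = (28, 29), so from here the quotients repeat a_1, ..., a_6; the period length is 6.
So sqrt(813) = [28; (1, 1, 18, 1, 1, 56)] with period length k = 6.
k is even, so the fundamental solution of x^2 - 813y^2 = 1 is (p_{k-1}, q_{k-1}) = (p_5, q_5); compute convergents through index 5.
Convergents (p_i = a_i*p_{i-1} + p_{i-2}, q_i = a_i*q_{i-1} + q_{i-2} with p_{-2}=0, p_{-1}=1, q_{-2}=1, q_{-1}=0):
  i=0: a_0=28, p_0 = 28*1 + 0 = 28, q_0 = 28*0 + 1 = 1.
  i=1: a_1=1, p_1 = 1*28 + 1 = 29, q_1 = 1*1 + 0 = 1.
  i=2: a_2=1, p_2 = 1*29 + 28 = 57, q_2 = 1*1 + 1 = 2.
  i=3: a_3=18, p_3 = 18*57 + 29 = 1055, q_3 = 18*2 + 1 = 37.
  i=4: a_4=1, p_4 = 1*1055 + 57 = 1112, q_4 = 1*37 + 2 = 39.
  i=5: a_5=1, p_5 = 1*1112 + 1055 = 2167, q_5 = 1*39 + 37 = 76.
Check: 2167^2 - 813*76^2 = 4695889 - 4695888 = 1, so (x, y) = (2167, 76) solves the equation, and by the theorem it is the least positive solution.

(x, y) = (2167, 76)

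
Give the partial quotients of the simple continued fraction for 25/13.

Run the Euclidean algorithm on 25 and 13; the successive quotients are the partial quotients a_0, a_1, ... (each step inverts the fractional part left over by the previous one):
  25 = 1*13 + 12, so a_0 = 1.
  13 = 1*12 + 1, so a_1 = 1.
  12 = 12*1 + 0, so a_2 = 12.
The remainder reaches 0 after 3 divisions, so the expansion has 3 partial quotients, read off in order.

[1; 1, 12]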